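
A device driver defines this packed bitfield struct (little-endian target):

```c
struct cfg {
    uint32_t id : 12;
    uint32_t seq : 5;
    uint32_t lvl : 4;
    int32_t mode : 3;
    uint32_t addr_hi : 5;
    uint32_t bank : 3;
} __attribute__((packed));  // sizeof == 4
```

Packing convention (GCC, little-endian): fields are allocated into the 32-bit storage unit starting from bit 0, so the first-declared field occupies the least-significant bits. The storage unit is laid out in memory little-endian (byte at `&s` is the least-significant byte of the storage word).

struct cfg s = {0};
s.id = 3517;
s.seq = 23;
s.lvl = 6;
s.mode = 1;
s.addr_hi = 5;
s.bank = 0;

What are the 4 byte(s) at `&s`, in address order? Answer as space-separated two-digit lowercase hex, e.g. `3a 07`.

[0+:12] id=3517 & 0xfff = 0xdbd; word=0x00000dbd
[12+:5] seq=23 & 0x1f = 0x17; word=0x00017dbd
[17+:4] lvl=6 & 0xf = 0x6; word=0x000d7dbd
[21+:3] mode=1 & 0x7 = 0x1; word=0x002d7dbd
[24+:5] addr_hi=5 & 0x1f = 0x5; word=0x052d7dbd
[29+:3] bank=0 & 0x7 = 0x0; word=0x052d7dbd
word = 0x052d7dbd → little-endian bytes:
  [0]=0xbd  [1]=0x7d  [2]=0x2d  [3]=0x05

bd 7d 2d 05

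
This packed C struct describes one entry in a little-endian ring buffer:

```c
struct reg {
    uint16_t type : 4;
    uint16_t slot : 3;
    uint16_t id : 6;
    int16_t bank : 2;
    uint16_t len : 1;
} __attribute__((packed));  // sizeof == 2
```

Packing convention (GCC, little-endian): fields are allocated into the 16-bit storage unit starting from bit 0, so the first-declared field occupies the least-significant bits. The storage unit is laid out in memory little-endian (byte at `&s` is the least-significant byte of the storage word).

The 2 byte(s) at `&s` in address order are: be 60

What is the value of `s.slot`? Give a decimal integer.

[0]=0xbe [1]=0x60 (little-endian) → word 0x60be
type:4 @ bit 0 → (0x60be>>0)&0xf = 0xe
slot:3 @ bit 4 → (0x60be>>4)&0x7 = 0x3  ←
id:6 @ bit 7 → (0x60be>>7)&0x3f = 0x1
bank:2 @ bit 13 → (0x60be>>13)&0x3 = 0x3
len:1 @ bit 15 → (0x60be>>15)&0x1 = 0x0

3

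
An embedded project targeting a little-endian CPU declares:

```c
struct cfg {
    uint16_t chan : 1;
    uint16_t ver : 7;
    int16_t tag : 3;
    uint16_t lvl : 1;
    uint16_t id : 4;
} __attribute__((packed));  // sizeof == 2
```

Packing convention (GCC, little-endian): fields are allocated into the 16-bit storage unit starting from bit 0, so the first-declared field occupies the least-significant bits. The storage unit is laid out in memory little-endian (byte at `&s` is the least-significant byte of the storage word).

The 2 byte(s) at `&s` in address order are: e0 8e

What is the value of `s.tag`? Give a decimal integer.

[0]=0xe0 [1]=0x8e (little-endian) → word 0x8ee0
chan:1 @ bit 0 → (0x8ee0>>0)&0x1 = 0x0
ver:7 @ bit 1 → (0x8ee0>>1)&0x7f = 0x70
tag:3 @ bit 8 → (0x8ee0>>8)&0x7 = 0x6  ←
lvl:1 @ bit 11 → (0x8ee0>>11)&0x1 = 0x1
id:4 @ bit 12 → (0x8ee0>>12)&0xf = 0x8
tag signed 3b, MSB=1: 6 - 8 = -2

-2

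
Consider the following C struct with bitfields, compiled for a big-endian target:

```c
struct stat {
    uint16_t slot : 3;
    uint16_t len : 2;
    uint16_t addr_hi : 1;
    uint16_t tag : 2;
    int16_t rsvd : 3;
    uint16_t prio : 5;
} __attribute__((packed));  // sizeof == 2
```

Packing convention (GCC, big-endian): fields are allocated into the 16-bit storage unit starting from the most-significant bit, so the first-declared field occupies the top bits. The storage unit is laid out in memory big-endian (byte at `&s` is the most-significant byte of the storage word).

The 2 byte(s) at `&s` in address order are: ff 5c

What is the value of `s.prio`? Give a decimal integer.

28

[0]=0xff [1]=0x5c (big-endian) → word 0xff5c
slot:3 @ bit 13 → (0xff5c>>13)&0x7 = 0x7
len:2 @ bit 11 → (0xff5c>>11)&0x3 = 0x3
addr_hi:1 @ bit 10 → (0xff5c>>10)&0x1 = 0x1
tag:2 @ bit 8 → (0xff5c>>8)&0x3 = 0x3
rsvd:3 @ bit 5 → (0xff5c>>5)&0x7 = 0x2
prio:5 @ bit 0 → (0xff5c>>0)&0x1f = 0x1c  ←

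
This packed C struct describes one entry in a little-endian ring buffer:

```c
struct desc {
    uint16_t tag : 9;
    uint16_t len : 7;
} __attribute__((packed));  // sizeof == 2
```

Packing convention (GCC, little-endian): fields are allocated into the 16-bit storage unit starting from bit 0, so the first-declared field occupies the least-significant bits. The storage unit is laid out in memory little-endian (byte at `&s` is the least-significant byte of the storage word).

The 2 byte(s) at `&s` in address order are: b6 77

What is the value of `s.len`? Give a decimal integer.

[0]=0xb6 [1]=0x77 (little-endian) → word 0x77b6
tag:9 @ bit 0 → (0x77b6>>0)&0x1ff = 0x1b6
len:7 @ bit 9 → (0x77b6>>9)&0x7f = 0x3b  ←

59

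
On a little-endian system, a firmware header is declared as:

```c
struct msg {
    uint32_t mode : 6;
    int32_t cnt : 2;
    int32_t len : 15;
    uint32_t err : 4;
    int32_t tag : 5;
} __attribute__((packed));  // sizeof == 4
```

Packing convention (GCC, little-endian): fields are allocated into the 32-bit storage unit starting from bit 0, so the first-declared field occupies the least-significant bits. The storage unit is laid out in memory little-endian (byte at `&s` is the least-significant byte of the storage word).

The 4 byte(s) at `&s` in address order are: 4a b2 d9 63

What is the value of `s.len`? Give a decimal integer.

[0]=0x4a [1]=0xb2 [2]=0xd9 [3]=0x63 (little-endian) → word 0x63d9b24a
mode:6 @ bit 0 → (0x63d9b24a>>0)&0x3f = 0xa
cnt:2 @ bit 6 → (0x63d9b24a>>6)&0x3 = 0x1
len:15 @ bit 8 → (0x63d9b24a>>8)&0x7fff = 0x59b2  ←
err:4 @ bit 23 → (0x63d9b24a>>23)&0xf = 0x7
tag:5 @ bit 27 → (0x63d9b24a>>27)&0x1f = 0xc
len signed 15b, MSB=1: 22962 - 32768 = -9806

-9806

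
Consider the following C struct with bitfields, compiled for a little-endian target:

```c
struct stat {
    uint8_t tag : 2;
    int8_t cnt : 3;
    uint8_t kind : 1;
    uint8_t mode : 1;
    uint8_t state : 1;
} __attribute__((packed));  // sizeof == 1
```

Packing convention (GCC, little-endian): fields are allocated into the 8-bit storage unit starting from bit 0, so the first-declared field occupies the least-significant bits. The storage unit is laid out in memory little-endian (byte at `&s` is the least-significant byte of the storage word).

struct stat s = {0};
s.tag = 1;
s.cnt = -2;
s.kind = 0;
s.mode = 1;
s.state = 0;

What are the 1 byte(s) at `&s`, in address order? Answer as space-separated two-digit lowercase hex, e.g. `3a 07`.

59

tag:2 = 1 → 0x1 << 0 → word 0x01
cnt:3 = -2 → 0x6 << 2 → word 0x19
kind:1 = 0 → 0x0 << 5 → word 0x19
mode:1 = 1 → 0x1 << 6 → word 0x59
state:1 = 0 → 0x0 << 7 → word 0x59
word = 0x59 → little-endian bytes:
  [0]=0x59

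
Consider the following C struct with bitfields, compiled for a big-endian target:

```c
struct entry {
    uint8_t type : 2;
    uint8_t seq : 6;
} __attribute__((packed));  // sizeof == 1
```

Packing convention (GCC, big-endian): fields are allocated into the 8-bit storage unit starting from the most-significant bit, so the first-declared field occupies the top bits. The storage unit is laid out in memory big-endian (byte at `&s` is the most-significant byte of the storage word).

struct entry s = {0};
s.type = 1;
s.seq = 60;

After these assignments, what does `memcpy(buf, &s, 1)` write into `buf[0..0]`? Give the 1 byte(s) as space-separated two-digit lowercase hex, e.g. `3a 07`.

7c

type (2b) val=1 bits=0x1 at bit 6: 0x40
seq (6b) val=60 bits=0x3c at bit 0: 0x7c
word = 0x7c → big-endian bytes:
  [0]=0x7c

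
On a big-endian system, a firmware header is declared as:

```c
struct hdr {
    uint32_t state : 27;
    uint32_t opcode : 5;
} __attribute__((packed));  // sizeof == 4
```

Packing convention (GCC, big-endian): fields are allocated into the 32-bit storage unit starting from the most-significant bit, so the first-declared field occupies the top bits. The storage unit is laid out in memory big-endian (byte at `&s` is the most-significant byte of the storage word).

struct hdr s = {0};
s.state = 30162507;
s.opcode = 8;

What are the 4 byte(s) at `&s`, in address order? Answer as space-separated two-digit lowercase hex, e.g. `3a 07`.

39 87 c9 68

state:27 = 30162507 → 0x1cc3e4b << 5 → word 0x3987c960
opcode:5 = 8 → 0x8 << 0 → word 0x3987c968
word = 0x3987c968 → big-endian bytes:
  [0]=0x39  [1]=0x87  [2]=0xc9  [3]=0x68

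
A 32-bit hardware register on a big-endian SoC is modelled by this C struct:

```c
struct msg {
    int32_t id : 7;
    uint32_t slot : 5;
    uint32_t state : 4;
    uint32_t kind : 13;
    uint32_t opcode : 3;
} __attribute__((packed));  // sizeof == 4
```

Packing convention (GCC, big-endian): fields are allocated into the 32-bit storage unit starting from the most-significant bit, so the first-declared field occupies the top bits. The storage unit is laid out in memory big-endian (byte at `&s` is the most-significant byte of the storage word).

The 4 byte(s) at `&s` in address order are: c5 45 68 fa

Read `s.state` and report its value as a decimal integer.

5

[0]=0xc5 [1]=0x45 [2]=0x68 [3]=0xfa (big-endian) → word 0xc54568fa
id:7 @ bit 25 → (0xc54568fa>>25)&0x7f = 0x62
slot:5 @ bit 20 → (0xc54568fa>>20)&0x1f = 0x14
state:4 @ bit 16 → (0xc54568fa>>16)&0xf = 0x5  ←
kind:13 @ bit 3 → (0xc54568fa>>3)&0x1fff = 0xd1f
opcode:3 @ bit 0 → (0xc54568fa>>0)&0x7 = 0x2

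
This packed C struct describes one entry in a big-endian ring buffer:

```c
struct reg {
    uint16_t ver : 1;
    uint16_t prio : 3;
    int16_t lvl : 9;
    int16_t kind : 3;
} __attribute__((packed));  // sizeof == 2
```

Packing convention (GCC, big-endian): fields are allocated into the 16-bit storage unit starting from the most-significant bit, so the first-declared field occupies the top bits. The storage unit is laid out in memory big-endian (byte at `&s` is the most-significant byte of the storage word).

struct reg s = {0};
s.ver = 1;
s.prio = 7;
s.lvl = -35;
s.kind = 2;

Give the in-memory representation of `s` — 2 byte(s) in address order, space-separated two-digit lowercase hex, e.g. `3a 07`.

ver:1 = 1 → 0x1 << 15 → word 0x8000
prio:3 = 7 → 0x7 << 12 → word 0xf000
lvl:9 = -35 → 0x1dd << 3 → word 0xfee8
kind:3 = 2 → 0x2 << 0 → word 0xfeea
word = 0xfeea → big-endian bytes:
  [0]=0xfe  [1]=0xea

fe ea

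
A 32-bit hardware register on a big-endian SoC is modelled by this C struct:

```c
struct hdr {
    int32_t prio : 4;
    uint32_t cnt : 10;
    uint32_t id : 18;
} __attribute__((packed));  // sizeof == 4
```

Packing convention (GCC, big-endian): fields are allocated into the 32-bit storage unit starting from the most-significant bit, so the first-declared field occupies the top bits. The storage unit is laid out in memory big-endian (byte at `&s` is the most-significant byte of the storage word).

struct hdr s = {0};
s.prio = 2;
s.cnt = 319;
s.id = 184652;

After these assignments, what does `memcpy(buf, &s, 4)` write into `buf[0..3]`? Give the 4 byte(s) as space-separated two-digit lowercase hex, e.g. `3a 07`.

[28+:4] prio=2 & 0xf = 0x2; word=0x20000000
[18+:10] cnt=319 & 0x3ff = 0x13f; word=0x24fc0000
[0+:18] id=184652 & 0x3ffff = 0x2d14c; word=0x24fed14c
word = 0x24fed14c → big-endian bytes:
  [0]=0x24  [1]=0xfe  [2]=0xd1  [3]=0x4c

24 fe d1 4c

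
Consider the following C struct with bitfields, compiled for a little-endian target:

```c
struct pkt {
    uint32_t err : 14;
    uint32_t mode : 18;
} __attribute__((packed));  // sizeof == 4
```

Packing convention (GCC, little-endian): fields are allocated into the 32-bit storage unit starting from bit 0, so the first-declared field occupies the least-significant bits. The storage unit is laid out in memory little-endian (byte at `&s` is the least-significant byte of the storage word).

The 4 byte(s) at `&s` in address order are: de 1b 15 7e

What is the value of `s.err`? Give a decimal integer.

7134

[0]=0xde [1]=0x1b [2]=0x15 [3]=0x7e (little-endian) → word 0x7e151bde
err [0+:14] = (word>>0) & 0x3fff = 7134  ←
mode [14+:18] = (word>>14) & 0x3ffff = 129108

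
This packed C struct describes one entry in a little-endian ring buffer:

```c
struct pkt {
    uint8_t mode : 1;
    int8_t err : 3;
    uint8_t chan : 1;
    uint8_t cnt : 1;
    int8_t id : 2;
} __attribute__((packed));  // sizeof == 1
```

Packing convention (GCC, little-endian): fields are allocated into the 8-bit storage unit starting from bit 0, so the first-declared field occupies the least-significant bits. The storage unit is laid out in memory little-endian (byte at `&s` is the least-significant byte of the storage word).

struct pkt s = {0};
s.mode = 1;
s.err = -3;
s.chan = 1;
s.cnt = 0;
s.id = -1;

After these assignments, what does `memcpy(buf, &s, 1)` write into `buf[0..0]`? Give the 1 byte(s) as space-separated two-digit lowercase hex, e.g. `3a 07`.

[0+:1] mode=1 & 0x1 = 0x1; word=0x01
[1+:3] err=-3 & 0x7 = 0x5; word=0x0b
[4+:1] chan=1 & 0x1 = 0x1; word=0x1b
[5+:1] cnt=0 & 0x1 = 0x0; word=0x1b
[6+:2] id=-1 & 0x3 = 0x3; word=0xdb
word = 0xdb → little-endian bytes:
  [0]=0xdb

db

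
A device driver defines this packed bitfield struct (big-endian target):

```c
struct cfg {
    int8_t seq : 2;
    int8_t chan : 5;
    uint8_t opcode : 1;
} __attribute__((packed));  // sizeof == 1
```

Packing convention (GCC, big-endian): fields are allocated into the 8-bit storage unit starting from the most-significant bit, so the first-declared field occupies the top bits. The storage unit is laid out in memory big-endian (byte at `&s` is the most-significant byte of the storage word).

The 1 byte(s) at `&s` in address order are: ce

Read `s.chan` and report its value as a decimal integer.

[0]=0xce (big-endian) → word 0xce
seq:2 @ bit 6 → (0xce>>6)&0x3 = 0x3
chan:5 @ bit 1 → (0xce>>1)&0x1f = 0x7  ←
opcode:1 @ bit 0 → (0xce>>0)&0x1 = 0x0
chan signed 5b, MSB=0: value = 7

7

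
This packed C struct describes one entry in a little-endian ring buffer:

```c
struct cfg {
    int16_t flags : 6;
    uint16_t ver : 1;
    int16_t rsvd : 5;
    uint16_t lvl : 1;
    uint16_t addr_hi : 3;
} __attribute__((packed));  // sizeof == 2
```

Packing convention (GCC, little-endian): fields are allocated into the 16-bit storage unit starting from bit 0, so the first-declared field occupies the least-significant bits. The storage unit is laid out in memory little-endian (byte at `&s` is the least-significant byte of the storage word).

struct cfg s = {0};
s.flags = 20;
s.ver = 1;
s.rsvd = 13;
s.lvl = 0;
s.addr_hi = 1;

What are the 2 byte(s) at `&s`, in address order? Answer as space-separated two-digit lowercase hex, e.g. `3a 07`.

flags (6b) val=20 bits=0x14 at bit 0: 0x0014
ver (1b) val=1 bits=0x1 at bit 6: 0x0054
rsvd (5b) val=13 bits=0xd at bit 7: 0x06d4
lvl (1b) val=0 bits=0x0 at bit 12: 0x06d4
addr_hi (3b) val=1 bits=0x1 at bit 13: 0x26d4
word = 0x26d4 → little-endian bytes:
  [0]=0xd4  [1]=0x26

d4 26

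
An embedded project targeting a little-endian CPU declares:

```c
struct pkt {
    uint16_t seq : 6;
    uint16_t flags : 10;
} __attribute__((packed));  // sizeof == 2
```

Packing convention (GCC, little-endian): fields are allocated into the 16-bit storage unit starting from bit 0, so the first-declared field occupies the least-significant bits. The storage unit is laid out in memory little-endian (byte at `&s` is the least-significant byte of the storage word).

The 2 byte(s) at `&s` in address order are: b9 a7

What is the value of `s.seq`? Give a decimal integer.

[0]=0xb9 [1]=0xa7 (little-endian) → word 0xa7b9
seq:6 @ bit 0 → (0xa7b9>>0)&0x3f = 0x39  ←
flags:10 @ bit 6 → (0xa7b9>>6)&0x3ff = 0x29e

57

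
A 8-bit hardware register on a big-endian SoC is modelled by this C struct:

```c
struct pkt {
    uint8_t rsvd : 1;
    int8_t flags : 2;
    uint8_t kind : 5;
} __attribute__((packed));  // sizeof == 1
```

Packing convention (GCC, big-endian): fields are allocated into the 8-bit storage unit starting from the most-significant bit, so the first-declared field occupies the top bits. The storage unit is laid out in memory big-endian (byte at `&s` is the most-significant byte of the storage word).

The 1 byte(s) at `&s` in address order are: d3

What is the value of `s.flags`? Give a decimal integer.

[0]=0xd3 (big-endian) → word 0xd3
rsvd [7+:1] = (word>>7) & 0x1 = 1
flags [5+:2] = (word>>5) & 0x3 = 2  ←
kind [0+:5] = (word>>0) & 0x1f = 19
flags signed 2b, MSB=1: 2 - 4 = -2

-2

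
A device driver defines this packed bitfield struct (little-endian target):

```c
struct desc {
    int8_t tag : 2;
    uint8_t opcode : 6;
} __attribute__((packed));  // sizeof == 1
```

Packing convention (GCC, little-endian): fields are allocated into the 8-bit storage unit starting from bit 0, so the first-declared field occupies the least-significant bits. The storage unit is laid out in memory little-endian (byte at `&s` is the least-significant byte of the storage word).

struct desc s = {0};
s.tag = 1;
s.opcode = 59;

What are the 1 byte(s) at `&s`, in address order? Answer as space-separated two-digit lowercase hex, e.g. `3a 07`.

[0+:2] tag=1 & 0x3 = 0x1; word=0x01
[2+:6] opcode=59 & 0x3f = 0x3b; word=0xed
word = 0xed → little-endian bytes:
  [0]=0xed

ed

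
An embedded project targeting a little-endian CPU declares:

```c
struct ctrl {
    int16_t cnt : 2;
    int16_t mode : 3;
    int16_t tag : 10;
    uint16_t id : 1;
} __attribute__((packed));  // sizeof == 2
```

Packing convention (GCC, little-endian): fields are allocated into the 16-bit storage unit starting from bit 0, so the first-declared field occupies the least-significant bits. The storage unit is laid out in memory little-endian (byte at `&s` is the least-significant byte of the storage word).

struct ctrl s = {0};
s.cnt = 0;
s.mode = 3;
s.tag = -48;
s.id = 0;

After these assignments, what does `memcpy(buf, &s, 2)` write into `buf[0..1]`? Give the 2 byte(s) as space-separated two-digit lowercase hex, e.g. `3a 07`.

cnt (2b) val=0 bits=0x0 at bit 0: 0x0000
mode (3b) val=3 bits=0x3 at bit 2: 0x000c
tag (10b) val=-48 bits=0x3d0 at bit 5: 0x7a0c
id (1b) val=0 bits=0x0 at bit 15: 0x7a0c
word = 0x7a0c → little-endian bytes:
  [0]=0x0c  [1]=0x7a

0c 7a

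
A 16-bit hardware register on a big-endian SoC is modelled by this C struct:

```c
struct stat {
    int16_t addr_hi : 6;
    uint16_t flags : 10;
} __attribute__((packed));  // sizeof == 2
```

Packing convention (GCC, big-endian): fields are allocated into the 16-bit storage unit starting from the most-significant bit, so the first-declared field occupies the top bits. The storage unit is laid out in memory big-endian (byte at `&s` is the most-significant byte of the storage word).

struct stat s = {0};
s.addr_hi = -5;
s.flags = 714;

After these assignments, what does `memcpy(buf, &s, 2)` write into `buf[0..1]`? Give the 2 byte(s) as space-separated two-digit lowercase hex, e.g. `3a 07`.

addr_hi (6b) val=-5 bits=0x3b at bit 10: 0xec00
flags (10b) val=714 bits=0x2ca at bit 0: 0xeeca
word = 0xeeca → big-endian bytes:
  [0]=0xee  [1]=0xca

ee ca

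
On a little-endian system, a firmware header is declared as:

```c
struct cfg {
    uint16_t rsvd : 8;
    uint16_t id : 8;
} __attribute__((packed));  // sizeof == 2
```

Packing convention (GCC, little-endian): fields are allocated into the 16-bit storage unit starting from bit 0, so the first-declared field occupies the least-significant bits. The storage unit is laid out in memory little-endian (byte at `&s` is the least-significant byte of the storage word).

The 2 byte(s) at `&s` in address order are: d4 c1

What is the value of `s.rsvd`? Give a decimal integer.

[0]=0xd4 [1]=0xc1 (little-endian) → word 0xc1d4
rsvd:8 @ bit 0 → (0xc1d4>>0)&0xff = 0xd4  ←
id:8 @ bit 8 → (0xc1d4>>8)&0xff = 0xc1

212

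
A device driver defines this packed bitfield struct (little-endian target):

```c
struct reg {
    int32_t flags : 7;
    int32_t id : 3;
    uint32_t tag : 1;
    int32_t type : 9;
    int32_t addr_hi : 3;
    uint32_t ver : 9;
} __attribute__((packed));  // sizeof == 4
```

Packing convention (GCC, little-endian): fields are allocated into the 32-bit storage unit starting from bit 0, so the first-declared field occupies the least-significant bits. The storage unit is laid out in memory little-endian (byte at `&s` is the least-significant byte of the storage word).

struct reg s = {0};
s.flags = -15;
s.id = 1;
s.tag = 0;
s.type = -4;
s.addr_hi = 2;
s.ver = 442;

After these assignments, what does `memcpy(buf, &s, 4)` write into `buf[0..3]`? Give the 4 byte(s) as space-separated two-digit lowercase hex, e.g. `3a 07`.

f1 e0 2f dd

[0+:7] flags=-15 & 0x7f = 0x71; word=0x00000071
[7+:3] id=1 & 0x7 = 0x1; word=0x000000f1
[10+:1] tag=0 & 0x1 = 0x0; word=0x000000f1
[11+:9] type=-4 & 0x1ff = 0x1fc; word=0x000fe0f1
[20+:3] addr_hi=2 & 0x7 = 0x2; word=0x002fe0f1
[23+:9] ver=442 & 0x1ff = 0x1ba; word=0xdd2fe0f1
word = 0xdd2fe0f1 → little-endian bytes:
  [0]=0xf1  [1]=0xe0  [2]=0x2f  [3]=0xdd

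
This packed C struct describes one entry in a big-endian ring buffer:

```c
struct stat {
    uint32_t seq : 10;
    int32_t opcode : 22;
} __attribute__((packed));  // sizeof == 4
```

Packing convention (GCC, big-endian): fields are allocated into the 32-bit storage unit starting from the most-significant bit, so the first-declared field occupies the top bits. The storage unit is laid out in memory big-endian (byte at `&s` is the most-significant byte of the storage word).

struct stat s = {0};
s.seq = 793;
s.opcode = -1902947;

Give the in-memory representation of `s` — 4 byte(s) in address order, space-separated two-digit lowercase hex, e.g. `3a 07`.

c6 62 f6 9d

seq:10 = 793 → 0x319 << 22 → word 0xc6400000
opcode:22 = -1902947 → 0x22f69d << 0 → word 0xc662f69d
word = 0xc662f69d → big-endian bytes:
  [0]=0xc6  [1]=0x62  [2]=0xf6  [3]=0x9d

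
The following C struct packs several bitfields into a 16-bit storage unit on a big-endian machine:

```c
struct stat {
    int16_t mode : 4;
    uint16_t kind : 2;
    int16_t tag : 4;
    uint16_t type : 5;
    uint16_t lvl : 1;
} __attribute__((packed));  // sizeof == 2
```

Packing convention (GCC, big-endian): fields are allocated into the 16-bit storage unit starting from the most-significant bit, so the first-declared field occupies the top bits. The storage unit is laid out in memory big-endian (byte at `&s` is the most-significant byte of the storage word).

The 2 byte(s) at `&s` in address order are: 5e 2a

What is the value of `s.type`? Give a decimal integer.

[0]=0x5e [1]=0x2a (big-endian) → word 0x5e2a
mode:4 @ bit 12 → (0x5e2a>>12)&0xf = 0x5
kind:2 @ bit 10 → (0x5e2a>>10)&0x3 = 0x3
tag:4 @ bit 6 → (0x5e2a>>6)&0xf = 0x8
type:5 @ bit 1 → (0x5e2a>>1)&0x1f = 0x15  ←
lvl:1 @ bit 0 → (0x5e2a>>0)&0x1 = 0x0

21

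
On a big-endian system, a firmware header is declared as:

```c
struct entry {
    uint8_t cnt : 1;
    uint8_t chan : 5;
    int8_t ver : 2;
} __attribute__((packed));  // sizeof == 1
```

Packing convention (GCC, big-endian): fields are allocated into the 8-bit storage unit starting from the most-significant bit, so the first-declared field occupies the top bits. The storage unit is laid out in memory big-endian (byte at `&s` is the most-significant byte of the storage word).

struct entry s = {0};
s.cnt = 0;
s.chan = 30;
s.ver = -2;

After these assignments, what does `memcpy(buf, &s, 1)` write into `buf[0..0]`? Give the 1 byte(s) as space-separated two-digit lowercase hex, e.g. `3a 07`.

7a

[7+:1] cnt=0 & 0x1 = 0x0; word=0x00
[2+:5] chan=30 & 0x1f = 0x1e; word=0x78
[0+:2] ver=-2 & 0x3 = 0x2; word=0x7a
word = 0x7a → big-endian bytes:
  [0]=0x7a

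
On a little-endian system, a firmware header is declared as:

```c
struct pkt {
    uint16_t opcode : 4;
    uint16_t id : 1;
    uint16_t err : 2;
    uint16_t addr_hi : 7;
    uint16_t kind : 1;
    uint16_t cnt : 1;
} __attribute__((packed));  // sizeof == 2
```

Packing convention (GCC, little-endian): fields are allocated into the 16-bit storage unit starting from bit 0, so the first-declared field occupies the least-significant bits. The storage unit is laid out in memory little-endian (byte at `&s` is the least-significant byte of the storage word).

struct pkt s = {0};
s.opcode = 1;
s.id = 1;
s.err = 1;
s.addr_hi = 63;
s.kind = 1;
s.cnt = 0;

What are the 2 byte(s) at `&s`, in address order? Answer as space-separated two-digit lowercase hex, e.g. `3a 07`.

[0+:4] opcode=1 & 0xf = 0x1; word=0x0001
[4+:1] id=1 & 0x1 = 0x1; word=0x0011
[5+:2] err=1 & 0x3 = 0x1; word=0x0031
[7+:7] addr_hi=63 & 0x7f = 0x3f; word=0x1fb1
[14+:1] kind=1 & 0x1 = 0x1; word=0x5fb1
[15+:1] cnt=0 & 0x1 = 0x0; word=0x5fb1
word = 0x5fb1 → little-endian bytes:
  [0]=0xb1  [1]=0x5f

b1 5f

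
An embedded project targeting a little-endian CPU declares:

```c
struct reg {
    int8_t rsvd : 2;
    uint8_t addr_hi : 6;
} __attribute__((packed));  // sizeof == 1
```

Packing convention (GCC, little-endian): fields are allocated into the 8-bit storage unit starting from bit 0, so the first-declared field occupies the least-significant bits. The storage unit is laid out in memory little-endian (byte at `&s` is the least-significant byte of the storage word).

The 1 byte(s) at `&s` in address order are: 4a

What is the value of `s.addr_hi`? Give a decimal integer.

[0]=0x4a (little-endian) → word 0x4a
rsvd [0+:2] = (word>>0) & 0x3 = 2
addr_hi [2+:6] = (word>>2) & 0x3f = 18  ←

18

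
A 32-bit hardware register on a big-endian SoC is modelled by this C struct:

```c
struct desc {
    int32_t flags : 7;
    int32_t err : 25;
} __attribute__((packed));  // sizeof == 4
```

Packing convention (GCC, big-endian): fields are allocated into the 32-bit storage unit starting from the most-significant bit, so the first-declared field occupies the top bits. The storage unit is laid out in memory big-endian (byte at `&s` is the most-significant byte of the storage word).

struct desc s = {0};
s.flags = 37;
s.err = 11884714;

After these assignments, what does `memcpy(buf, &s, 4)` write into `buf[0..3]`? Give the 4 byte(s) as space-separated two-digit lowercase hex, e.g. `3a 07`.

4a b5 58 aa

flags:7 = 37 → 0x25 << 25 → word 0x4a000000
err:25 = 11884714 → 0xb558aa << 0 → word 0x4ab558aa
word = 0x4ab558aa → big-endian bytes:
  [0]=0x4a  [1]=0xb5  [2]=0x58  [3]=0xaa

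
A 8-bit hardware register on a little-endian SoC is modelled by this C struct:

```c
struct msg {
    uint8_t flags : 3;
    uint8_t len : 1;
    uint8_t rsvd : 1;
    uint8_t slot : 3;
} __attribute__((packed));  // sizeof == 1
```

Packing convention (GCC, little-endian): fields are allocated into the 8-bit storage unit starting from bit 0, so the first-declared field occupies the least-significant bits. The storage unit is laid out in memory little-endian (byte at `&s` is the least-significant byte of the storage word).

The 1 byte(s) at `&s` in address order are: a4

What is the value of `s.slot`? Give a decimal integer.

5

[0]=0xa4 (little-endian) → word 0xa4
flags [0+:3] = (word>>0) & 0x7 = 4
len [3+:1] = (word>>3) & 0x1 = 0
rsvd [4+:1] = (word>>4) & 0x1 = 0
slot [5+:3] = (word>>5) & 0x7 = 5  ←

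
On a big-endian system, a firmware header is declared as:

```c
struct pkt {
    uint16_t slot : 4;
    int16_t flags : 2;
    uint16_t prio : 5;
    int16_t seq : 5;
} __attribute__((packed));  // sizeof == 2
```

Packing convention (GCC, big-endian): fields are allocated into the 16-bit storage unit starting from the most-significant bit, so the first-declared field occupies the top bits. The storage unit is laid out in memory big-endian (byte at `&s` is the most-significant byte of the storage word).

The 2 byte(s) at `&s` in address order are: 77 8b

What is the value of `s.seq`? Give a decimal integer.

11

[0]=0x77 [1]=0x8b (big-endian) → word 0x778b
slot:4 @ bit 12 → (0x778b>>12)&0xf = 0x7
flags:2 @ bit 10 → (0x778b>>10)&0x3 = 0x1
prio:5 @ bit 5 → (0x778b>>5)&0x1f = 0x1c
seq:5 @ bit 0 → (0x778b>>0)&0x1f = 0xb  ←
seq signed 5b, MSB=0: value = 11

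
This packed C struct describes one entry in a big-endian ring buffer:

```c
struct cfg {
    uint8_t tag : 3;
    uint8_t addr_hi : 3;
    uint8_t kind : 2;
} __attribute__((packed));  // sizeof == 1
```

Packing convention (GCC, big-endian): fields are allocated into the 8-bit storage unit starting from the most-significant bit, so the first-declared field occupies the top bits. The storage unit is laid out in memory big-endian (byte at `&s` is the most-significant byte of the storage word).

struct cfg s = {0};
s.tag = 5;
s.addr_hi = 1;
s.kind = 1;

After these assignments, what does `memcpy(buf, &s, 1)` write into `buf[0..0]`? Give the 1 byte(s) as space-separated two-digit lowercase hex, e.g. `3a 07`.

[5+:3] tag=5 & 0x7 = 0x5; word=0xa0
[2+:3] addr_hi=1 & 0x7 = 0x1; word=0xa4
[0+:2] kind=1 & 0x3 = 0x1; word=0xa5
word = 0xa5 → big-endian bytes:
  [0]=0xa5

a5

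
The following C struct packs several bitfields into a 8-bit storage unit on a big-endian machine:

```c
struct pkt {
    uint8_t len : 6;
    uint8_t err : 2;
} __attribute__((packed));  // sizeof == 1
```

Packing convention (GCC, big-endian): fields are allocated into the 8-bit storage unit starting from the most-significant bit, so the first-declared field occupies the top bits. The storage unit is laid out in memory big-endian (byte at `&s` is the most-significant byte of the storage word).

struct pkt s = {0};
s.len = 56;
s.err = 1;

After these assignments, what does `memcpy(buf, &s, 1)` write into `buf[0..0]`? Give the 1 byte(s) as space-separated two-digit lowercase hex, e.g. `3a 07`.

e1

len:6 = 56 → 0x38 << 2 → word 0xe0
err:2 = 1 → 0x1 << 0 → word 0xe1
word = 0xe1 → big-endian bytes:
  [0]=0xe1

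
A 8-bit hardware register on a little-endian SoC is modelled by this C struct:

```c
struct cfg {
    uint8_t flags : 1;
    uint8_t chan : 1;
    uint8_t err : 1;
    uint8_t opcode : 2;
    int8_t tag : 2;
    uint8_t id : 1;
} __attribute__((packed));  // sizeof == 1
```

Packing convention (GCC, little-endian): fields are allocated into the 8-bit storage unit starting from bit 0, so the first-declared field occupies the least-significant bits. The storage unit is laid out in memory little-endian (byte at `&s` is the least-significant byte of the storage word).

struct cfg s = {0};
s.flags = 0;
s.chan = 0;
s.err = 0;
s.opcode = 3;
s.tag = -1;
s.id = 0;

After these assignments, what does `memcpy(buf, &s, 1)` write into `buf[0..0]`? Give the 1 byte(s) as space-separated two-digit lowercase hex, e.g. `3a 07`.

flags:1 = 0 → 0x0 << 0 → word 0x00
chan:1 = 0 → 0x0 << 1 → word 0x00
err:1 = 0 → 0x0 << 2 → word 0x00
opcode:2 = 3 → 0x3 << 3 → word 0x18
tag:2 = -1 → 0x3 << 5 → word 0x78
id:1 = 0 → 0x0 << 7 → word 0x78
word = 0x78 → little-endian bytes:
  [0]=0x78

78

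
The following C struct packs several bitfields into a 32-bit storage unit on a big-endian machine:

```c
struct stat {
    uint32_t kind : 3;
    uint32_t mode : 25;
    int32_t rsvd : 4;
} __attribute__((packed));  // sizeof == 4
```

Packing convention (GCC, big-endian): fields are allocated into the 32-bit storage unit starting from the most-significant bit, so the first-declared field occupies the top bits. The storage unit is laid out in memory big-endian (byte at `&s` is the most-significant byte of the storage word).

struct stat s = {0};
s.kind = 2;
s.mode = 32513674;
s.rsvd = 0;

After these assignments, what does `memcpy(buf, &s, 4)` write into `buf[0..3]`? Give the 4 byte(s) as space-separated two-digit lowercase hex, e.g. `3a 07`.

5f 01 e8 a0

kind (3b) val=2 bits=0x2 at bit 29: 0x40000000
mode (25b) val=32513674 bits=0x1f01e8a at bit 4: 0x5f01e8a0
rsvd (4b) val=0 bits=0x0 at bit 0: 0x5f01e8a0
word = 0x5f01e8a0 → big-endian bytes:
  [0]=0x5f  [1]=0x01  [2]=0xe8  [3]=0xa0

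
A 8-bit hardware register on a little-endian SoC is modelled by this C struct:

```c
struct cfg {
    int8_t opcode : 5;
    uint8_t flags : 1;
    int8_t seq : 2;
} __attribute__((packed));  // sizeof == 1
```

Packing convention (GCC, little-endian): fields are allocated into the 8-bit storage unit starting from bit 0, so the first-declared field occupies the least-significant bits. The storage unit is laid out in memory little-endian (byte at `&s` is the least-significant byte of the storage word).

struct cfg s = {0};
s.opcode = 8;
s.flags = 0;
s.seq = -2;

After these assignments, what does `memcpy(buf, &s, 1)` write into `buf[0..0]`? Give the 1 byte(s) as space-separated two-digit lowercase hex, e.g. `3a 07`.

opcode (5b) val=8 bits=0x8 at bit 0: 0x08
flags (1b) val=0 bits=0x0 at bit 5: 0x08
seq (2b) val=-2 bits=0x2 at bit 6: 0x88
word = 0x88 → little-endian bytes:
  [0]=0x88

88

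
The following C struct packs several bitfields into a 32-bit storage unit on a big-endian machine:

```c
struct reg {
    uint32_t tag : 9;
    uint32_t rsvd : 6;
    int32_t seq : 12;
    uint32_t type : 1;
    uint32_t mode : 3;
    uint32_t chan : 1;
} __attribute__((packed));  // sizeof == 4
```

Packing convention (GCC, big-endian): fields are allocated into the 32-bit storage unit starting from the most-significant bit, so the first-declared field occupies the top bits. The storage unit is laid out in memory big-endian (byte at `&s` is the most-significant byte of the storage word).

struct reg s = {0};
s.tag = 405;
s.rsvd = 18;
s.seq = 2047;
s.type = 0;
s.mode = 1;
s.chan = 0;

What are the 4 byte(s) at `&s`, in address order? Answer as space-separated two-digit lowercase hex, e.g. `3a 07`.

[23+:9] tag=405 & 0x1ff = 0x195; word=0xca800000
[17+:6] rsvd=18 & 0x3f = 0x12; word=0xcaa40000
[5+:12] seq=2047 & 0xfff = 0x7ff; word=0xcaa4ffe0
[4+:1] type=0 & 0x1 = 0x0; word=0xcaa4ffe0
[1+:3] mode=1 & 0x7 = 0x1; word=0xcaa4ffe2
[0+:1] chan=0 & 0x1 = 0x0; word=0xcaa4ffe2
word = 0xcaa4ffe2 → big-endian bytes:
  [0]=0xca  [1]=0xa4  [2]=0xff  [3]=0xe2

ca a4 ff e2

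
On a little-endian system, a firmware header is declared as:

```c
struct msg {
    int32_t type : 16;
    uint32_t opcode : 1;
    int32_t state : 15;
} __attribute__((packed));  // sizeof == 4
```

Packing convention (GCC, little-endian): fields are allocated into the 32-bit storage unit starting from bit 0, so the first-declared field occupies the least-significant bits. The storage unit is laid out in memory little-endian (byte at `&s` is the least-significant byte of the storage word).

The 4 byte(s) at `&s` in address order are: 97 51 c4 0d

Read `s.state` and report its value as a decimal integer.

[0]=0x97 [1]=0x51 [2]=0xc4 [3]=0x0d (little-endian) → word 0x0dc45197
type [0+:16] = (word>>0) & 0xffff = 20887
opcode [16+:1] = (word>>16) & 0x1 = 0
state [17+:15] = (word>>17) & 0x7fff = 1762  ←
state signed 15b, MSB=0: value = 1762

1762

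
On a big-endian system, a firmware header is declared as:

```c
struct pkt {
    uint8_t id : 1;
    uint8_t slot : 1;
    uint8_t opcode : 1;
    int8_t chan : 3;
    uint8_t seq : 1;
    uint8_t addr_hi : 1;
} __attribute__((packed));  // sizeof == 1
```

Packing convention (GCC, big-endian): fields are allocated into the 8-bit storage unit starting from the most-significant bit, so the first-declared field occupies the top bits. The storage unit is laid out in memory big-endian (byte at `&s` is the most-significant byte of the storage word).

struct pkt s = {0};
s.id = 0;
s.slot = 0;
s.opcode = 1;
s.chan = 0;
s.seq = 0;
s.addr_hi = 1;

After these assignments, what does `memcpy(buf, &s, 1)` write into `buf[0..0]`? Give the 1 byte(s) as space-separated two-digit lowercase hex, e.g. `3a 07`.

21

id:1 = 0 → 0x0 << 7 → word 0x00
slot:1 = 0 → 0x0 << 6 → word 0x00
opcode:1 = 1 → 0x1 << 5 → word 0x20
chan:3 = 0 → 0x0 << 2 → word 0x20
seq:1 = 0 → 0x0 << 1 → word 0x20
addr_hi:1 = 1 → 0x1 << 0 → word 0x21
word = 0x21 → big-endian bytes:
  [0]=0x21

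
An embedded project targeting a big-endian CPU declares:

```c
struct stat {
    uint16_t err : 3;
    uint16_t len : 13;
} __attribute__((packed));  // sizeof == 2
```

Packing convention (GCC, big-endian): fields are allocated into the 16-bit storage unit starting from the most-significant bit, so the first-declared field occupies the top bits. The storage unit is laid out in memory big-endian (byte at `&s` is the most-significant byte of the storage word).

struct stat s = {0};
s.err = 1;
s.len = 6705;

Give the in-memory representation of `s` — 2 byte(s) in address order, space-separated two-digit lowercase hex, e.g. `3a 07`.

[13+:3] err=1 & 0x7 = 0x1; word=0x2000
[0+:13] len=6705 & 0x1fff = 0x1a31; word=0x3a31
word = 0x3a31 → big-endian bytes:
  [0]=0x3a  [1]=0x31

3a 31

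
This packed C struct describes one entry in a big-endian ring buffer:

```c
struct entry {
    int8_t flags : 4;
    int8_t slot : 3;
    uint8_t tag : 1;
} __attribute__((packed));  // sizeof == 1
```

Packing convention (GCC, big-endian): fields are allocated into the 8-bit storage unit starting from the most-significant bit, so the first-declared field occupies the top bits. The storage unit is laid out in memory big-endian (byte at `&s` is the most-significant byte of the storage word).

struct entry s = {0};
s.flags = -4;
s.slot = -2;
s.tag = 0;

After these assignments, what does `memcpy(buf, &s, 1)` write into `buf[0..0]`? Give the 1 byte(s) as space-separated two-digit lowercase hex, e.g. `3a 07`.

cc

flags (4b) val=-4 bits=0xc at bit 4: 0xc0
slot (3b) val=-2 bits=0x6 at bit 1: 0xcc
tag (1b) val=0 bits=0x0 at bit 0: 0xcc
word = 0xcc → big-endian bytes:
  [0]=0xcc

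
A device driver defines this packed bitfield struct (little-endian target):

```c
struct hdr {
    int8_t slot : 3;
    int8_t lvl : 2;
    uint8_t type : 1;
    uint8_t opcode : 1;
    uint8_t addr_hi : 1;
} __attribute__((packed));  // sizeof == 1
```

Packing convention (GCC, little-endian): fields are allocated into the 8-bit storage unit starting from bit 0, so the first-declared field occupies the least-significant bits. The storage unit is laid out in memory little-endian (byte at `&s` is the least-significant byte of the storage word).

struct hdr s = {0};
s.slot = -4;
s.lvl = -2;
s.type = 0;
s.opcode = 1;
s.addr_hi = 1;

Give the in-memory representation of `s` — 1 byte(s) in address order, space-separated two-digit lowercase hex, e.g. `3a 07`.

d4

slot (3b) val=-4 bits=0x4 at bit 0: 0x04
lvl (2b) val=-2 bits=0x2 at bit 3: 0x14
type (1b) val=0 bits=0x0 at bit 5: 0x14
opcode (1b) val=1 bits=0x1 at bit 6: 0x54
addr_hi (1b) val=1 bits=0x1 at bit 7: 0xd4
word = 0xd4 → little-endian bytes:
  [0]=0xd4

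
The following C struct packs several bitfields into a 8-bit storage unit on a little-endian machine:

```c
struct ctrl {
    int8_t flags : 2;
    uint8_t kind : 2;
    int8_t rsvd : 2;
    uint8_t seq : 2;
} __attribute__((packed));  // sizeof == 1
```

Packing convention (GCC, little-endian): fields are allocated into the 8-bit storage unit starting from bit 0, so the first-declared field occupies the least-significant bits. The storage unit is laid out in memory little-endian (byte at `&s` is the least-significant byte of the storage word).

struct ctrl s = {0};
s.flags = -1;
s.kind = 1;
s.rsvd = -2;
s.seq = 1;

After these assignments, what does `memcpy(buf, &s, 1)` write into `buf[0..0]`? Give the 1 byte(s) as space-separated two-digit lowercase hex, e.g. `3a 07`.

flags (2b) val=-1 bits=0x3 at bit 0: 0x03
kind (2b) val=1 bits=0x1 at bit 2: 0x07
rsvd (2b) val=-2 bits=0x2 at bit 4: 0x27
seq (2b) val=1 bits=0x1 at bit 6: 0x67
word = 0x67 → little-endian bytes:
  [0]=0x67

67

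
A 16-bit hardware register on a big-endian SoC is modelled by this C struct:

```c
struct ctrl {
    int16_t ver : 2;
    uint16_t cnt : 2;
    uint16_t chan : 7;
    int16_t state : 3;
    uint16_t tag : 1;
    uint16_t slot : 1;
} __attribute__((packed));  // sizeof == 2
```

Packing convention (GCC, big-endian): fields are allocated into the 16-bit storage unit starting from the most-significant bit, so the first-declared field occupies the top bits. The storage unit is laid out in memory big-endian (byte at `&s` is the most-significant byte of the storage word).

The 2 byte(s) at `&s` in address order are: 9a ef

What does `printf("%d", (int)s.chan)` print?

[0]=0x9a [1]=0xef (big-endian) → word 0x9aef
ver [14+:2] = (word>>14) & 0x3 = 2
cnt [12+:2] = (word>>12) & 0x3 = 1
chan [5+:7] = (word>>5) & 0x7f = 87  ←
state [2+:3] = (word>>2) & 0x7 = 3
tag [1+:1] = (word>>1) & 0x1 = 1
slot [0+:1] = (word>>0) & 0x1 = 1

87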